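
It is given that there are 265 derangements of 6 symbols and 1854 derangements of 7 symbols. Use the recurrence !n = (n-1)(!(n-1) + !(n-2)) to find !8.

14833

!8 = (8-1)·(!7 + !6) = 7·(1854 + 265) = 7·2119 = 14833.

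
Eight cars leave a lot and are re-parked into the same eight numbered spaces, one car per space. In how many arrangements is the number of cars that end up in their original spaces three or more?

Sum C(8,i)·!(8-i) for i = 3..8:
  i=3: C(8,3)·!5 = 56·44 = 2464
  i=4: C(8,4)·!4 = 70·9 = 630
  i=5: C(8,5)·!3 = 56·2 = 112
  i=6: C(8,6)·!2 = 28·1 = 28
  i=7: C(8,7)·!1 = 8·0 = 0
  i=8: C(8,8)·!0 = 1·1 = 1
Total = 3235.

3235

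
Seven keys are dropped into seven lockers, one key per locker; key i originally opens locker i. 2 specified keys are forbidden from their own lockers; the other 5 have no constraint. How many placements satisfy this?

Inclusion-exclusion on the 2 forbidden self-matches:
Σ_{j=0}^{2} (-1)^j C(2,j)(7-j)!
= C(2,0)·7! - C(2,1)·6! + C(2,2)·5!
= 5040 - 1440 + 120
= 3720

3720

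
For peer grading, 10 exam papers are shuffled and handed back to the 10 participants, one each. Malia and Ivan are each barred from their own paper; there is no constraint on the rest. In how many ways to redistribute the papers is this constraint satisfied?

2943360

Inclusion-exclusion on the 2 forbidden self-matches:
Σ_{j=0}^{2} (-1)^j C(2,j)(10-j)!
= C(2,0)·10! - C(2,1)·9! + C(2,2)·8!
= 3628800 - 725760 + 40320
= 2943360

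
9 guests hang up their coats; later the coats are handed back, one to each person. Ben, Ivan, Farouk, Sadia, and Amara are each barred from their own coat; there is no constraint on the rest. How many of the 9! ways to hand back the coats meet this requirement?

205056

Inclusion-exclusion on the 5 forbidden self-matches:
Σ_{j=0}^{5} (-1)^j C(5,j)(9-j)!
= C(5,0)·9! - C(5,1)·8! + C(5,2)·7! - C(5,3)·6! + C(5,4)·5! - C(5,5)·4!
= 362880 - 201600 + 50400 - 7200 + 600 - 24
= 205056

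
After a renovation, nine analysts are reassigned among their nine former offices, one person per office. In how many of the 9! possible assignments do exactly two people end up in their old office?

Pick the 2 fixed positions: C(9,2) = 36 ways.
The other 7 form a derangement: !7 = 1854.
Total: 36 × 1854 = 66744.

66744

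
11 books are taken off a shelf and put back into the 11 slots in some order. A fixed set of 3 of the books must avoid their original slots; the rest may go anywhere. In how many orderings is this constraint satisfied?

Inclusion-exclusion on the 3 forbidden self-matches:
Σ_{j=0}^{3} (-1)^j C(3,j)(11-j)!
= C(3,0)·11! - C(3,1)·10! + C(3,2)·9! - C(3,3)·8!
= 39916800 - 10886400 + 1088640 - 40320
= 30078720

30078720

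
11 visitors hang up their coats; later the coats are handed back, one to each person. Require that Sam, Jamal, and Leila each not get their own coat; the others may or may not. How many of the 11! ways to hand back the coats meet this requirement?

30078720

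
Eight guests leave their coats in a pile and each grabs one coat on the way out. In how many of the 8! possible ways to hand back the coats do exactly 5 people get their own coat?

112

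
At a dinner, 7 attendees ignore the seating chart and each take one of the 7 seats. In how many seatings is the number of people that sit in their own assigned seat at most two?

# with exactly i fixed is C(7,i)·!(7-i); sum over i=0..2:
  i=0: C(7,0)·!7 = 1·1854 = 1854
  i=1: C(7,1)·!6 = 7·265 = 1855
  i=2: C(7,2)·!5 = 21·44 = 924
Total = 4633.

4633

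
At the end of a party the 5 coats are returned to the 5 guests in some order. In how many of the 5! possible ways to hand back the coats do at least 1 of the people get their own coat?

# with exactly i fixed is C(5,i)·!(5-i); sum over i=1..5:
  i=1: C(5,1)·!4 = 5·9 = 45
  i=2: C(5,2)·!3 = 10·2 = 20
  i=3: C(5,3)·!2 = 10·1 = 10
  i=4: C(5,4)·!1 = 5·0 = 0
  i=5: C(5,5)·!0 = 1·1 = 1
Total = 76.

76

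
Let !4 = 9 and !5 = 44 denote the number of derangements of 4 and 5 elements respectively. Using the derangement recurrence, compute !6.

!6 = (6-1)·(!5 + !4) = 5·(44 + 9) = 5·53 = 265.

265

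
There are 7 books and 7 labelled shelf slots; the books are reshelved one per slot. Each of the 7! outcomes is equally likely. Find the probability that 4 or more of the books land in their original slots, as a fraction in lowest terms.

Favorable outcomes: Σ_{i≥4} C(7,i)·!(7-i) = 35·2 + 21·1 + 7·0 + 1·1 = 92.
Total outcomes: 7! = 5040.
Probability = 92/5040 = 23/1260.

23/1260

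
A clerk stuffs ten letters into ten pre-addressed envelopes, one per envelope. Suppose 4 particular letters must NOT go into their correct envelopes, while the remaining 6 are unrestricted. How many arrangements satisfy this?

2399760

Inclusion-exclusion on the 4 forbidden self-matches:
Σ_{j=0}^{4} (-1)^j C(4,j)(10-j)!
= C(4,0)·10! - C(4,1)·9! + C(4,2)·8! - C(4,3)·7! + C(4,4)·6!
= 3628800 - 1451520 + 241920 - 20160 + 720
= 2399760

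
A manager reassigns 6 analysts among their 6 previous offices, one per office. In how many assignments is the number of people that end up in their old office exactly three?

Choose which 3 of the 6 are fixed: C(6,3) = 20.
The other 3 form a derangement: !3 = 2.
Total: 20 × 2 = 40.

40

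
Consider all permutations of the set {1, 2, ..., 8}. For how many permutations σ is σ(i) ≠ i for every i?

Recurrence: !8 = 7·(!7 + !6).
!8 = 7·(1854 + 265) = 7·2119 = 14833

14833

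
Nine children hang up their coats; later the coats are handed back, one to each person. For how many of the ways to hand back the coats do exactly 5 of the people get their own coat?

Choose which 5 of the 9 are fixed: C(9,5) = 126.
The other 4 form a derangement: !4 = 9.
Total: 126 × 9 = 1134.

1134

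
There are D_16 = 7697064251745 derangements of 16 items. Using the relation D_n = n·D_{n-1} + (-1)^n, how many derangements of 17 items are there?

D_17 = 17·7697064251745 - 1 = 130850092279664.

130850092279664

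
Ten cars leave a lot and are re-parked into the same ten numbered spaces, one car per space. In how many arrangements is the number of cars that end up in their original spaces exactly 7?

240

Pick the 7 fixed positions: C(10,7) = 120 ways.
The remaining 3 must be deranged: !3 = 2.
Total: 120 × 2 = 240.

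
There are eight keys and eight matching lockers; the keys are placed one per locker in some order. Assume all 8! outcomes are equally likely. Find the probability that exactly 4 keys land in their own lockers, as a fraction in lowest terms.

1/64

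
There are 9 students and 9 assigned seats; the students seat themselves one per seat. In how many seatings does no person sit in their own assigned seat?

133496

Recurrence: !9 = 8·(!8 + !7).
!9 = 8·(14833 + 1854) = 8·16687 = 133496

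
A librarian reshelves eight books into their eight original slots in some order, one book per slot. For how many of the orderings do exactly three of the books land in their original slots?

2464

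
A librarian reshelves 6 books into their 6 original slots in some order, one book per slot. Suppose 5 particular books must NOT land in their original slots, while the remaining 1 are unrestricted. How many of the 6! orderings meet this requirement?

Let A_j be the event that the j-th constrained one is fixed. By inclusion-exclusion over the 5 events:
Σ_{j=0}^{5} (-1)^j C(5,j)(6-j)!
= C(5,0)·6! - C(5,1)·5! + C(5,2)·4! - C(5,3)·3! + C(5,4)·2! - C(5,5)·1!
= 720 - 600 + 240 - 60 + 10 - 1
= 309

309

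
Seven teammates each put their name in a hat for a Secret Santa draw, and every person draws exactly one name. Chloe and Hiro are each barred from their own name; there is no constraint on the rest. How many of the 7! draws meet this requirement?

3720

Let A_j be the event that the j-th constrained one is fixed. By inclusion-exclusion over the 2 events:
Σ_{j=0}^{2} (-1)^j C(2,j)(7-j)!
= C(2,0)·7! - C(2,1)·6! + C(2,2)·5!
= 5040 - 1440 + 120
= 3720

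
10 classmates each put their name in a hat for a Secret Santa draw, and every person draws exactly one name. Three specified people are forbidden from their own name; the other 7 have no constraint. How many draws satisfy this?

Inclusion-exclusion on the 3 forbidden self-matches:
Σ_{j=0}^{3} (-1)^j C(3,j)(10-j)!
= C(3,0)·10! - C(3,1)·9! + C(3,2)·8! - C(3,3)·7!
= 3628800 - 1088640 + 120960 - 5040
= 2656080

2656080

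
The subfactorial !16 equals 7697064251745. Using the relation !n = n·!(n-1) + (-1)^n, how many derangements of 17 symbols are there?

!17 = 17·7697064251745 - 1 = 130850092279664.

130850092279664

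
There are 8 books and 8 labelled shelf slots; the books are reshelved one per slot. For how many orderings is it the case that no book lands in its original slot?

Use !n = (n-1)(!(n-1) + !(n-2)).
!8 = 7·(1854 + 265) = 7·2119 = 14833

14833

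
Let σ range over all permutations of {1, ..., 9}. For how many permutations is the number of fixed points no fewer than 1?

229384

# with exactly i fixed is C(9,i)·!(9-i); sum over i=1..9:
  i=1: C(9,1)·!8 = 9·14833 = 133497
  i=2: C(9,2)·!7 = 36·1854 = 66744
  i=3: C(9,3)·!6 = 84·265 = 22260
  i=4: C(9,4)·!5 = 126·44 = 5544
  i=5: C(9,5)·!4 = 126·9 = 1134
  i=6: C(9,6)·!3 = 84·2 = 168
  i=7: C(9,7)·!2 = 36·1 = 36
  i=8: C(9,8)·!1 = 9·0 = 0
  i=9: C(9,9)·!0 = 1·1 = 1
Total = 229384.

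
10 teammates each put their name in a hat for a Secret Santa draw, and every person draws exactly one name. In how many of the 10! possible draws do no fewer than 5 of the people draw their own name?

13264

# with exactly i fixed is C(10,i)·!(10-i); sum over i=5..10:
  i=5: C(10,5)·!5 = 252·44 = 11088
  i=6: C(10,6)·!4 = 210·9 = 1890
  i=7: C(10,7)·!3 = 120·2 = 240
  i=8: C(10,8)·!2 = 45·1 = 45
  i=9: C(10,9)·!1 = 10·0 = 0
  i=10: C(10,10)·!0 = 1·1 = 1
Total = 13264.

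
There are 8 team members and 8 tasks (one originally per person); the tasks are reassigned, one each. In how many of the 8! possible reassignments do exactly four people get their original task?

630

Pick the 4 fixed positions: C(8,4) = 70 ways.
The other 4 form a derangement: !4 = 9.
Total: 70 × 9 = 630.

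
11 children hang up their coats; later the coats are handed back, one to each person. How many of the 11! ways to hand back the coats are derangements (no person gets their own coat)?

14684570

The subfactorial !11 = [11!/e] (nearest integer).
11! = 39916800, and 39916800/e ≈ 14684570.08, so !11 = 14684570.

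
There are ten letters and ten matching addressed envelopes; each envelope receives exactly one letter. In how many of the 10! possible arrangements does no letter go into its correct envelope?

1334961

By inclusion-exclusion, !10 = Σ (-1)^k · 10!/k! for k=0..10
= 10! - 10!/1! + 10!/2! - 10!/3! + 10!/4! - 10!/5! + 10!/6! - 10!/7! + 10!/8! - 10!/9! + 10!/10!
= 3628800 - 3628800 + 1814400 - 604800 + 151200 - 30240 + 5040 - 720 + 90 - 10 + 1
= 1334961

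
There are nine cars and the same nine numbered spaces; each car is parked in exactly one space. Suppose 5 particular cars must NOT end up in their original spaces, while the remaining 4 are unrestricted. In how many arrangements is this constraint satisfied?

205056

Inclusion-exclusion on the 5 forbidden self-matches:
Σ_{j=0}^{5} (-1)^j C(5,j)(9-j)!
= C(5,0)·9! - C(5,1)·8! + C(5,2)·7! - C(5,3)·6! + C(5,4)·5! - C(5,5)·4!
= 362880 - 201600 + 50400 - 7200 + 600 - 24
= 205056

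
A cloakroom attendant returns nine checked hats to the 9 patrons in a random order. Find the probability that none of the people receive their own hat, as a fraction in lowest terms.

Favorable outcomes: !9 = 133496.
Total outcomes: 9! = 362880.
Probability = 133496/362880 = 16687/45360.

16687/45360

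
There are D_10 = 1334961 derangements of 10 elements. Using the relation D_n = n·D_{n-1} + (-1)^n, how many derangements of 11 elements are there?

14684570

D_11 = 11·1334961 - 1 = 14684570.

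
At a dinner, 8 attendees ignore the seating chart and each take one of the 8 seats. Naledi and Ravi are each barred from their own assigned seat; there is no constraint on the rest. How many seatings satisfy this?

30960

Inclusion-exclusion on the 2 forbidden self-matches:
Σ_{j=0}^{2} (-1)^j C(2,j)(8-j)!
= C(2,0)·8! - C(2,1)·7! + C(2,2)·6!
= 40320 - 10080 + 720
= 30960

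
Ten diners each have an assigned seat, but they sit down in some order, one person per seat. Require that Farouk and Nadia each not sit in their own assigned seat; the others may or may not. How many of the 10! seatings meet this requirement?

Inclusion-exclusion on the 2 forbidden self-matches:
Σ_{j=0}^{2} (-1)^j C(2,j)(10-j)!
= C(2,0)·10! - C(2,1)·9! + C(2,2)·8!
= 3628800 - 725760 + 40320
= 2943360

2943360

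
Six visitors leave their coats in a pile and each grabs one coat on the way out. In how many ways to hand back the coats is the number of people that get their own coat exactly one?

264

Choose which one of the 6 is fixed: C(6,1) = 6.
The remaining 5 must be deranged: !5 = 44.
Total: 6 × 44 = 264.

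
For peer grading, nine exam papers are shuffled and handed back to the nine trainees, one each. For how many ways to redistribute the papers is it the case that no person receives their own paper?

133496

The subfactorial !9 = [9!/e] (nearest integer).
9! = 362880, and 362880/e ≈ 133496.09, so !9 = 133496.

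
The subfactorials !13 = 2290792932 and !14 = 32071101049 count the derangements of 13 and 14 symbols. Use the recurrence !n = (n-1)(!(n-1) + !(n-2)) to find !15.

481066515734

!15 = (15-1)·(!14 + !13) = 14·(32071101049 + 2290792932) = 14·34361893981 = 481066515734.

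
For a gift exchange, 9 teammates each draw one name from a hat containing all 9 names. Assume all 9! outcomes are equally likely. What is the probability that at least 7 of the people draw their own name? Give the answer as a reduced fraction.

Favorable outcomes: Σ_{i≥7} C(9,i)·!(9-i) = 36·1 + 9·0 + 1·1 = 37.
Total outcomes: 9! = 362880.
Probability = 37/362880 = 37/362880.

37/362880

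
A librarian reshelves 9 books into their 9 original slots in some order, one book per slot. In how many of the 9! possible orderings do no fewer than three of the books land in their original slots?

29143

# with exactly i fixed is C(9,i)·!(9-i); sum over i=3..9:
  i=3: C(9,3)·!6 = 84·265 = 22260
  i=4: C(9,4)·!5 = 126·44 = 5544
  i=5: C(9,5)·!4 = 126·9 = 1134
  i=6: C(9,6)·!3 = 84·2 = 168
  i=7: C(9,7)·!2 = 36·1 = 36
  i=8: C(9,8)·!1 = 9·0 = 0
  i=9: C(9,9)·!0 = 1·1 = 1
Total = 29143.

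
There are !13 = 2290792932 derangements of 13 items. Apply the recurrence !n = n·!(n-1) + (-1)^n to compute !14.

32071101049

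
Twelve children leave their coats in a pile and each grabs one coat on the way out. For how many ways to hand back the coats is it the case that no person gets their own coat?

By inclusion-exclusion, !12 = Σ (-1)^k · 12!/k! for k=0..12
= 12! - 12!/1! + 12!/2! - 12!/3! + 12!/4! - 12!/5! + 12!/6! - 12!/7! + 12!/8! - 12!/9! + 12!/10! - 12!/11! + 12!/12!
= 479001600 - 479001600 + 239500800 - 79833600 + 19958400 - 3991680 + 665280 - 95040 + 11880 - 1320 + 132 - 12 + 1
= 176214841

176214841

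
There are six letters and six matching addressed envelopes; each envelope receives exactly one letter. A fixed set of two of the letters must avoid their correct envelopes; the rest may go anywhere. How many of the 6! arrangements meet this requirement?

Let A_j be the event that the j-th constrained one is fixed. By inclusion-exclusion over the 2 events:
Σ_{j=0}^{2} (-1)^j C(2,j)(6-j)!
= C(2,0)·6! - C(2,1)·5! + C(2,2)·4!
= 720 - 240 + 24
= 504

504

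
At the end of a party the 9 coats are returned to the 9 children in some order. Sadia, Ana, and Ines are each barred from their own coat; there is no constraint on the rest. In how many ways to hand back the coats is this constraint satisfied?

Inclusion-exclusion on the 3 forbidden self-matches:
Σ_{j=0}^{3} (-1)^j C(3,j)(9-j)!
= C(3,0)·9! - C(3,1)·8! + C(3,2)·7! - C(3,3)·6!
= 362880 - 120960 + 15120 - 720
= 256320

256320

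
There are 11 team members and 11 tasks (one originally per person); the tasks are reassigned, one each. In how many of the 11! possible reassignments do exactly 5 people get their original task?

122430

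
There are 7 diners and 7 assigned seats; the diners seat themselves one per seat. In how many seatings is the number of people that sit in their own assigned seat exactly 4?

Pick the 4 fixed positions: C(7,4) = 35 ways.
The remaining 3 must be deranged: !3 = 2.
Total: 35 × 2 = 70.

70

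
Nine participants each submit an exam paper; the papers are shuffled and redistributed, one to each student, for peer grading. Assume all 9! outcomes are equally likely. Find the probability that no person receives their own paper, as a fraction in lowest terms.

Favorable outcomes: !9 = 133496.
Total outcomes: 9! = 362880.
Probability = 133496/362880 = 16687/45360.

16687/45360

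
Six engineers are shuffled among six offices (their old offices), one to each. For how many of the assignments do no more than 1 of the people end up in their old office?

529

# with exactly i fixed is C(6,i)·!(6-i); sum over i=0..1:
  i=0: C(6,0)·!6 = 1·265 = 265
  i=1: C(6,1)·!5 = 6·44 = 264
Total = 529.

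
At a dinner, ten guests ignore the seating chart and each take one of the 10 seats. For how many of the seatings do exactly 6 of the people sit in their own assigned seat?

1890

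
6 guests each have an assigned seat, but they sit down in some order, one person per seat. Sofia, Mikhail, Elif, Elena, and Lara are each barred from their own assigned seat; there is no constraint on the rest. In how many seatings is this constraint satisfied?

309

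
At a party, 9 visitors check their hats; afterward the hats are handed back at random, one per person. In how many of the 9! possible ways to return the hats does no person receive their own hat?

By inclusion-exclusion, !9 = Σ (-1)^k · 9!/k! for k=0..9
= 9! - 9!/1! + 9!/2! - 9!/3! + 9!/4! - 9!/5! + 9!/6! - 9!/7! + 9!/8! - 9!/9!
= 362880 - 362880 + 181440 - 60480 + 15120 - 3024 + 504 - 72 + 9 - 1
= 133496

133496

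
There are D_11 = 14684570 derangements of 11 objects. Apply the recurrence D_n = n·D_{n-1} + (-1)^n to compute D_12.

176214841

D_12 = 12·14684570 + 1 = 176214841.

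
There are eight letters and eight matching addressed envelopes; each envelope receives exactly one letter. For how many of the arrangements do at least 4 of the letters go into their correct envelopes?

771

# with exactly i fixed is C(8,i)·!(8-i); sum over i=4..8:
  i=4: C(8,4)·!4 = 70·9 = 630
  i=5: C(8,5)·!3 = 56·2 = 112
  i=6: C(8,6)·!2 = 28·1 = 28
  i=7: C(8,7)·!1 = 8·0 = 0
  i=8: C(8,8)·!0 = 1·1 = 1
Total = 771.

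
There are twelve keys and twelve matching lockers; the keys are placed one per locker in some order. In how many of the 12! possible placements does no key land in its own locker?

176214841

Use !n = (n-1)(!(n-1) + !(n-2)).
!12 = 11·(14684570 + 1334961) = 11·16019531 = 176214841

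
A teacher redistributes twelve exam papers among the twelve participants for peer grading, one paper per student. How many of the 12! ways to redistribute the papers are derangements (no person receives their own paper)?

Use !n = n·!(n-1) + (-1)^n.
!12 = 12·14684570 + 1 = 176214841

176214841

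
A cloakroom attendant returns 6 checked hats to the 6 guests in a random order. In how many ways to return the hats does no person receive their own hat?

265

Use !n = (n-1)(!(n-1) + !(n-2)).
!6 = 5·(44 + 9) = 5·53 = 265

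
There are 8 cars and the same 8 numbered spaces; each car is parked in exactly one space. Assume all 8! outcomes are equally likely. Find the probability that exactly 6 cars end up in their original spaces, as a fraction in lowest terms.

Favorable outcomes: C(8,6)·!2 = 28·1 = 28.
Total outcomes: 8! = 40320.
Probability = 28/40320 = 1/1440.

1/1440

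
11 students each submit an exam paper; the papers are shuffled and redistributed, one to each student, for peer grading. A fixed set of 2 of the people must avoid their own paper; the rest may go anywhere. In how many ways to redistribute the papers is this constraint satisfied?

Let A_j be the event that the j-th constrained one is fixed. By inclusion-exclusion over the 2 events:
Σ_{j=0}^{2} (-1)^j C(2,j)(11-j)!
= C(2,0)·11! - C(2,1)·10! + C(2,2)·9!
= 39916800 - 7257600 + 362880
= 33022080

33022080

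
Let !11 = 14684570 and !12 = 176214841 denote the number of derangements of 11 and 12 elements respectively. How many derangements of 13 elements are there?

!13 = (13-1)·(!12 + !11) = 12·(176214841 + 14684570) = 12·190899411 = 2290792932.

2290792932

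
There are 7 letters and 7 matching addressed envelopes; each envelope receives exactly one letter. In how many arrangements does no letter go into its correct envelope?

1854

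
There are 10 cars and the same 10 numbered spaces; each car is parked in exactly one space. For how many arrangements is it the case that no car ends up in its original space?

1334961

The number of derangements of 10 is !10 = Σ_{k=0}^{10} (-1)^k·10!/k!
= 10! - 10!/1! + 10!/2! - 10!/3! + 10!/4! - 10!/5! + 10!/6! - 10!/7! + 10!/8! - 10!/9! + 10!/10!
= 3628800 - 3628800 + 1814400 - 604800 + 151200 - 30240 + 5040 - 720 + 90 - 10 + 1
= 1334961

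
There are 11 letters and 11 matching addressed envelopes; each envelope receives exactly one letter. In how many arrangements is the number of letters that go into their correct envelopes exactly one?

Choose which one of the 11 is fixed: C(11,1) = 11.
The remaining 10 must be deranged: !10 = 1334961.
Total: 11 × 1334961 = 14684571.

14684571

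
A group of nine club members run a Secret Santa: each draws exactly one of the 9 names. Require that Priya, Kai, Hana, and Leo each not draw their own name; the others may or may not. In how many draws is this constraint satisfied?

Let A_j be the event that the j-th constrained one is fixed. By inclusion-exclusion over the 4 events:
Σ_{j=0}^{4} (-1)^j C(4,j)(9-j)!
= C(4,0)·9! - C(4,1)·8! + C(4,2)·7! - C(4,3)·6! + C(4,4)·5!
= 362880 - 161280 + 30240 - 2880 + 120
= 229080

229080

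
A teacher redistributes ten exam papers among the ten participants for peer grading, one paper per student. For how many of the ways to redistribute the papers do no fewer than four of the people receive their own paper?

Sum C(10,i)·!(10-i) for i = 4..10:
  i=4: C(10,4)·!6 = 210·265 = 55650
  i=5: C(10,5)·!5 = 252·44 = 11088
  i=6: C(10,6)·!4 = 210·9 = 1890
  i=7: C(10,7)·!3 = 120·2 = 240
  i=8: C(10,8)·!2 = 45·1 = 45
  i=9: C(10,9)·!1 = 10·0 = 0
  i=10: C(10,10)·!0 = 1·1 = 1
Total = 68914.

68914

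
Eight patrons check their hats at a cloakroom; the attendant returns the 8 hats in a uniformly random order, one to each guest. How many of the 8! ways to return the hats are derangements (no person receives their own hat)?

!8 is the nearest integer to 8!/e.
8! = 40320, and 40320/e ≈ 14832.90, so !8 = 14833.

14833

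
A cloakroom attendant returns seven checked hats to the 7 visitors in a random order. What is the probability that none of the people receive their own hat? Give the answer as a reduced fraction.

103/280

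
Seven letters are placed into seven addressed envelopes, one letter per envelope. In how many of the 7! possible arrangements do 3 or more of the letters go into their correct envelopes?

407

Sum C(7,i)·!(7-i) for i = 3..7:
  i=3: C(7,3)·!4 = 35·9 = 315
  i=4: C(7,4)·!3 = 35·2 = 70
  i=5: C(7,5)·!2 = 21·1 = 21
  i=6: C(7,6)·!1 = 7·0 = 0
  i=7: C(7,7)·!0 = 1·1 = 1
Total = 407.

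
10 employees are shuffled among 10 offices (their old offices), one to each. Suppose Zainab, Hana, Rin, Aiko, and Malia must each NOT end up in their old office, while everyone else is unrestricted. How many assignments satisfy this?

2170680

Inclusion-exclusion on the 5 forbidden self-matches:
Σ_{j=0}^{5} (-1)^j C(5,j)(10-j)!
= C(5,0)·10! - C(5,1)·9! + C(5,2)·8! - C(5,3)·7! + C(5,4)·6! - C(5,5)·5!
= 3628800 - 1814400 + 403200 - 50400 + 3600 - 120
= 2170680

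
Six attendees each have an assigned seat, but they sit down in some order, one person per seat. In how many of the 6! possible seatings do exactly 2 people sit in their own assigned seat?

Choose which 2 of the 6 are fixed: C(6,2) = 15.
The remaining 4 must be deranged: !4 = 9.
Total: 15 × 9 = 135.

135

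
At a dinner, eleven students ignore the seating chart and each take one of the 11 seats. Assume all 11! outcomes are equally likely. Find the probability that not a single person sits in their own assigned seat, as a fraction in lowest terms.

Favorable outcomes: !11 = 14684570.
Total outcomes: 11! = 39916800.
Probability = 14684570/39916800 = 1468457/3991680.

1468457/3991680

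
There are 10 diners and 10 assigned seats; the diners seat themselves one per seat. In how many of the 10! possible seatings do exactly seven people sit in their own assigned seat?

240

Choose which 7 of the 10 are fixed: C(10,7) = 120.
The remaining 3 must be deranged: !3 = 2.
Total: 120 × 2 = 240.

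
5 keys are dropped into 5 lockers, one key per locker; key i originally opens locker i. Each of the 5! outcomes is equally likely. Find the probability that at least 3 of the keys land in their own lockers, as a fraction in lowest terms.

11/120

Favorable outcomes: Σ_{i≥3} C(5,i)·!(5-i) = 10·1 + 5·0 + 1·1 = 11.
Total outcomes: 5! = 120.
Probability = 11/120 = 11/120.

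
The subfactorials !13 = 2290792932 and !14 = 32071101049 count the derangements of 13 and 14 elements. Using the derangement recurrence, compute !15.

481066515734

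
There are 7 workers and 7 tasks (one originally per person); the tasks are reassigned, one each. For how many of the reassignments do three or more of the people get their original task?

407

# with exactly i fixed is C(7,i)·!(7-i); sum over i=3..7:
  i=3: C(7,3)·!4 = 35·9 = 315
  i=4: C(7,4)·!3 = 35·2 = 70
  i=5: C(7,5)·!2 = 21·1 = 21
  i=6: C(7,6)·!1 = 7·0 = 0
  i=7: C(7,7)·!0 = 1·1 = 1
Total = 407.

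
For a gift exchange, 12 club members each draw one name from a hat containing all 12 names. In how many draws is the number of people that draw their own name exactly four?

7342335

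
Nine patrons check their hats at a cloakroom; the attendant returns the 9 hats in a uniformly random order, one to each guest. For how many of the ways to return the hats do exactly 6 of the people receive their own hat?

168

Choose which 6 of the 9 are fixed: C(9,6) = 84.
The other 3 form a derangement: !3 = 2.
Total: 84 × 2 = 168.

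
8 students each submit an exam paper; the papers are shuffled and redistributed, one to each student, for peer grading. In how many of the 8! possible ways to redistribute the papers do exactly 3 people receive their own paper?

Choose which 3 of the 8 are fixed: C(8,3) = 56.
The other 5 form a derangement: !5 = 44.
Total: 56 × 44 = 2464.

2464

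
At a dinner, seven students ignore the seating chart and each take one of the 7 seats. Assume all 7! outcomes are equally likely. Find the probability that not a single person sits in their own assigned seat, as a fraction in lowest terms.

103/280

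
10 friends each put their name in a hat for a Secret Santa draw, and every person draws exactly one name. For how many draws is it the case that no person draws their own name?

1334961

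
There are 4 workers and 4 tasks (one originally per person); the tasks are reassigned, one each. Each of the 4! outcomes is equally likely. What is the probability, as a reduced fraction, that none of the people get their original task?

Favorable outcomes: !4 = 9.
Total outcomes: 4! = 24.
Probability = 9/24 = 3/8.

3/8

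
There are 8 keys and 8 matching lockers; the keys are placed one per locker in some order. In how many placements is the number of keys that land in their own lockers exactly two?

7420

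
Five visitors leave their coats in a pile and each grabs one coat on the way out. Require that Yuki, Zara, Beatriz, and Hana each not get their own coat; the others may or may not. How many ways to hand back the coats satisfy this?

Inclusion-exclusion on the 4 forbidden self-matches:
Σ_{j=0}^{4} (-1)^j C(4,j)(5-j)!
= C(4,0)·5! - C(4,1)·4! + C(4,2)·3! - C(4,3)·2! + C(4,4)·1!
= 120 - 96 + 36 - 8 + 1
= 53

53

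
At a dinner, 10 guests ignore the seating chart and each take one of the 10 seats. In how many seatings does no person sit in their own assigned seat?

The number of derangements of 10 is !10 = Σ_{k=0}^{10} (-1)^k·10!/k!
= 10! - 10!/1! + 10!/2! - 10!/3! + 10!/4! - 10!/5! + 10!/6! - 10!/7! + 10!/8! - 10!/9! + 10!/10!
= 3628800 - 3628800 + 1814400 - 604800 + 151200 - 30240 + 5040 - 720 + 90 - 10 + 1
= 1334961

1334961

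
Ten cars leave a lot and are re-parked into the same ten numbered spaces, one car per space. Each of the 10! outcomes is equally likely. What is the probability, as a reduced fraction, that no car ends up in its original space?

16481/44800

Favorable outcomes: !10 = 1334961.
Total outcomes: 10! = 3628800.
Probability = 1334961/3628800 = 16481/44800.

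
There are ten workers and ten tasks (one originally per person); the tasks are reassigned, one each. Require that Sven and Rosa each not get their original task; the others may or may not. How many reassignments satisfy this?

Inclusion-exclusion on the 2 forbidden self-matches:
Σ_{j=0}^{2} (-1)^j C(2,j)(10-j)!
= C(2,0)·10! - C(2,1)·9! + C(2,2)·8!
= 3628800 - 725760 + 40320
= 2943360

2943360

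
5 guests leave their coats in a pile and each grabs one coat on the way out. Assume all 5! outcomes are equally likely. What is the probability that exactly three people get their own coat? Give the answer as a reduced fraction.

1/12

Favorable outcomes: C(5,3)·!2 = 10·1 = 10.
Total outcomes: 5! = 120.
Probability = 10/120 = 1/12.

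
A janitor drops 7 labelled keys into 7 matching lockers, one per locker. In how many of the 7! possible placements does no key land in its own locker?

1854

Recurrence: !7 = 6·(!6 + !5).
!7 = 6·(265 + 44) = 6·309 = 1854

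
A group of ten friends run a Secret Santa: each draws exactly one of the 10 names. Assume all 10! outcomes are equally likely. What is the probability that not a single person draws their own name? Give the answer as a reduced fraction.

Favorable outcomes: !10 = 1334961.
Total outcomes: 10! = 3628800.
Probability = 1334961/3628800 = 16481/44800.

16481/44800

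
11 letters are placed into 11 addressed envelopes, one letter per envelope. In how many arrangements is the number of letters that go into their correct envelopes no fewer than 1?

25232230

Sum C(11,i)·!(11-i) for i = 1..11:
  i=1: C(11,1)·!10 = 11·1334961 = 14684571
  i=2: C(11,2)·!9 = 55·133496 = 7342280
  i=3: C(11,3)·!8 = 165·14833 = 2447445
  i=4: C(11,4)·!7 = 330·1854 = 611820
  i=5: C(11,5)·!6 = 462·265 = 122430
  i=6: C(11,6)·!5 = 462·44 = 20328
  i=7: C(11,7)·!4 = 330·9 = 2970
  i=8: C(11,8)·!3 = 165·2 = 330
  i=9: C(11,9)·!2 = 55·1 = 55
  i=10: C(11,10)·!1 = 11·0 = 0
  i=11: C(11,11)·!0 = 1·1 = 1
Total = 25232230.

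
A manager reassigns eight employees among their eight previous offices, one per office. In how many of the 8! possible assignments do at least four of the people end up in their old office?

# with exactly i fixed is C(8,i)·!(8-i); sum over i=4..8:
  i=4: C(8,4)·!4 = 70·9 = 630
  i=5: C(8,5)·!3 = 56·2 = 112
  i=6: C(8,6)·!2 = 28·1 = 28
  i=7: C(8,7)·!1 = 8·0 = 0
  i=8: C(8,8)·!0 = 1·1 = 1
Total = 771.

771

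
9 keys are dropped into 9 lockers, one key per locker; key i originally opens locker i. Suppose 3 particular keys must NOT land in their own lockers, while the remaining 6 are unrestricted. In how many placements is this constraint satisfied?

256320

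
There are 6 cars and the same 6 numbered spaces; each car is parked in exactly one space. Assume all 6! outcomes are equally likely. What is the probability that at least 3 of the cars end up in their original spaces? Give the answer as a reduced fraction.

Favorable outcomes: Σ_{i≥3} C(6,i)·!(6-i) = 20·2 + 15·1 + 6·0 + 1·1 = 56.
Total outcomes: 6! = 720.
Probability = 56/720 = 7/90.

7/90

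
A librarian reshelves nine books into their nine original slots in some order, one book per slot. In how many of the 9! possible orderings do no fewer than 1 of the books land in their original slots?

229384

Sum C(9,i)·!(9-i) for i = 1..9:
  i=1: C(9,1)·!8 = 9·14833 = 133497
  i=2: C(9,2)·!7 = 36·1854 = 66744
  i=3: C(9,3)·!6 = 84·265 = 22260
  i=4: C(9,4)·!5 = 126·44 = 5544
  i=5: C(9,5)·!4 = 126·9 = 1134
  i=6: C(9,6)·!3 = 84·2 = 168
  i=7: C(9,7)·!2 = 36·1 = 36
  i=8: C(9,8)·!1 = 9·0 = 0
  i=9: C(9,9)·!0 = 1·1 = 1
Total = 229384.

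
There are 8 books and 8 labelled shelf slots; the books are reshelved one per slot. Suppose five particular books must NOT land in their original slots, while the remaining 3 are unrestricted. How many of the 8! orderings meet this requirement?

21234

Inclusion-exclusion on the 5 forbidden self-matches:
Σ_{j=0}^{5} (-1)^j C(5,j)(8-j)!
= C(5,0)·8! - C(5,1)·7! + C(5,2)·6! - C(5,3)·5! + C(5,4)·4! - C(5,5)·3!
= 40320 - 25200 + 7200 - 1200 + 120 - 6
= 21234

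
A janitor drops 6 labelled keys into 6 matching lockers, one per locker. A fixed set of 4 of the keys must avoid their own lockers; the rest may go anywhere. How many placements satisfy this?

362

Inclusion-exclusion on the 4 forbidden self-matches:
Σ_{j=0}^{4} (-1)^j C(4,j)(6-j)!
= C(4,0)·6! - C(4,1)·5! + C(4,2)·4! - C(4,3)·3! + C(4,4)·2!
= 720 - 480 + 144 - 24 + 2
= 362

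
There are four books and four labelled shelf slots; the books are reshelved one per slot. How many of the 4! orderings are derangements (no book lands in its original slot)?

The subfactorial !4 = [4!/e] (nearest integer).
4! = 24, and 24/e ≈ 8.83, so !4 = 9.

9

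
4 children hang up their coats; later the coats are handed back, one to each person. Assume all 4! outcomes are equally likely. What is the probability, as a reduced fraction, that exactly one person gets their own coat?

Favorable outcomes: C(4,1)·!3 = 4·2 = 8.
Total outcomes: 4! = 24.
Probability = 8/24 = 1/3.

1/3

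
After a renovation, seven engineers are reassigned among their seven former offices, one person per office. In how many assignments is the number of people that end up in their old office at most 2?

Sum C(7,i)·!(7-i) for i = 0..2:
  i=0: C(7,0)·!7 = 1·1854 = 1854
  i=1: C(7,1)·!6 = 7·265 = 1855
  i=2: C(7,2)·!5 = 21·44 = 924
Total = 4633.

4633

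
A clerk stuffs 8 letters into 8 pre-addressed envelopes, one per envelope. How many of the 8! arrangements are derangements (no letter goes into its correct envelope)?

14833

By inclusion-exclusion, !8 = Σ (-1)^k · 8!/k! for k=0..8
= 8! - 8!/1! + 8!/2! - 8!/3! + 8!/4! - 8!/5! + 8!/6! - 8!/7! + 8!/8!
= 40320 - 40320 + 20160 - 6720 + 1680 - 336 + 56 - 8 + 1
= 14833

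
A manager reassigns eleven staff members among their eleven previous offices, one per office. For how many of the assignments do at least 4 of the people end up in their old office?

757934

Sum C(11,i)·!(11-i) for i = 4..11:
  i=4: C(11,4)·!7 = 330·1854 = 611820
  i=5: C(11,5)·!6 = 462·265 = 122430
  i=6: C(11,6)·!5 = 462·44 = 20328
  i=7: C(11,7)·!4 = 330·9 = 2970
  i=8: C(11,8)·!3 = 165·2 = 330
  i=9: C(11,9)·!2 = 55·1 = 55
  i=10: C(11,10)·!1 = 11·0 = 0
  i=11: C(11,11)·!0 = 1·1 = 1
Total = 757934.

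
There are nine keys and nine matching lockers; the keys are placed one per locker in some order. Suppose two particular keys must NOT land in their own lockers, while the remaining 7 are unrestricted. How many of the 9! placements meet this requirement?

287280

Inclusion-exclusion on the 2 forbidden self-matches:
Σ_{j=0}^{2} (-1)^j C(2,j)(9-j)!
= C(2,0)·9! - C(2,1)·8! + C(2,2)·7!
= 362880 - 80640 + 5040
= 287280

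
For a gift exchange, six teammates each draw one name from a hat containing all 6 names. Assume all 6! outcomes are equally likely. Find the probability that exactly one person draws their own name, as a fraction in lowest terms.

11/30

Favorable outcomes: C(6,1)·!5 = 6·44 = 264.
Total outcomes: 6! = 720.
Probability = 264/720 = 11/30.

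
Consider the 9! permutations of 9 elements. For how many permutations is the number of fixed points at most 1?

Sum C(9,i)·!(9-i) for i = 0..1:
  i=0: C(9,0)·!9 = 1·133496 = 133496
  i=1: C(9,1)·!8 = 9·14833 = 133497
Total = 266993.

266993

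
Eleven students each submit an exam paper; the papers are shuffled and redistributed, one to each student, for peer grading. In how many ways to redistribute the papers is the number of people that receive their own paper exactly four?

611820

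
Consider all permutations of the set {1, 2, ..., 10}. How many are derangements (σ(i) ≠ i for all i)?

1334961

Recurrence: !10 = 9·(!9 + !8).
!10 = 9·(133496 + 14833) = 9·148329 = 1334961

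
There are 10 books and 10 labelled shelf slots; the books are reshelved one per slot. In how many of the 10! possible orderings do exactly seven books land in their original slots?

240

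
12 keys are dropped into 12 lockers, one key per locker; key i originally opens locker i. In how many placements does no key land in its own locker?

176214841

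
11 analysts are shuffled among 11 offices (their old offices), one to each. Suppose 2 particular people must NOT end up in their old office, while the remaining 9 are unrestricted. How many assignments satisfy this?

33022080

Let A_j be the event that the j-th constrained one is fixed. By inclusion-exclusion over the 2 events:
Σ_{j=0}^{2} (-1)^j C(2,j)(11-j)!
= C(2,0)·11! - C(2,1)·10! + C(2,2)·9!
= 39916800 - 7257600 + 362880
= 33022080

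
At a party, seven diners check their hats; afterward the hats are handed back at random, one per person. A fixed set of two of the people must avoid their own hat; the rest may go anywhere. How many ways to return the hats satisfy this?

3720

Let A_j be the event that the j-th constrained one is fixed. By inclusion-exclusion over the 2 events:
Σ_{j=0}^{2} (-1)^j C(2,j)(7-j)!
= C(2,0)·7! - C(2,1)·6! + C(2,2)·5!
= 5040 - 1440 + 120
= 3720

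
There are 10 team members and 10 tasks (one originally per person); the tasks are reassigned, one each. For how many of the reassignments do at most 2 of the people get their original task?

3337406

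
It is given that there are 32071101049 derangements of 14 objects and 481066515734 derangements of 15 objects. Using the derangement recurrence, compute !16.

!16 = (16-1)·(!15 + !14) = 15·(481066515734 + 32071101049) = 15·513137616783 = 7697064251745.

7697064251745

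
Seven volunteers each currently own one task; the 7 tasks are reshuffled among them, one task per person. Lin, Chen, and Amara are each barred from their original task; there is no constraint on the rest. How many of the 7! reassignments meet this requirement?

3216

Let A_j be the event that the j-th constrained one is fixed. By inclusion-exclusion over the 3 events:
Σ_{j=0}^{3} (-1)^j C(3,j)(7-j)!
= C(3,0)·7! - C(3,1)·6! + C(3,2)·5! - C(3,3)·4!
= 5040 - 2160 + 360 - 24
= 3216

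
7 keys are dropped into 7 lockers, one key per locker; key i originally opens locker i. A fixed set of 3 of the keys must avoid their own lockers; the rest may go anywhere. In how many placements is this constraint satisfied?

Inclusion-exclusion on the 3 forbidden self-matches:
Σ_{j=0}^{3} (-1)^j C(3,j)(7-j)!
= C(3,0)·7! - C(3,1)·6! + C(3,2)·5! - C(3,3)·4!
= 5040 - 2160 + 360 - 24
= 3216

3216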